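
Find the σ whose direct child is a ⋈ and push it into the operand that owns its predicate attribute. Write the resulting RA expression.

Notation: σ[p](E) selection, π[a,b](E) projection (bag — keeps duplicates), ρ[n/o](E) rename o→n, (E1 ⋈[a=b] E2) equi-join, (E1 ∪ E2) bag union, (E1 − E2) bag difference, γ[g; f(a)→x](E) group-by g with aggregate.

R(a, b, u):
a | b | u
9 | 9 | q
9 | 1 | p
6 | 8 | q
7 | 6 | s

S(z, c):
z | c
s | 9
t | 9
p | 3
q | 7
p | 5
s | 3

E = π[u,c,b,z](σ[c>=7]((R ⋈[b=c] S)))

σ filters on c, owned by the right side.
E' = π[u,c,b,z]((R ⋈[b=c] σ[c>=7](S)))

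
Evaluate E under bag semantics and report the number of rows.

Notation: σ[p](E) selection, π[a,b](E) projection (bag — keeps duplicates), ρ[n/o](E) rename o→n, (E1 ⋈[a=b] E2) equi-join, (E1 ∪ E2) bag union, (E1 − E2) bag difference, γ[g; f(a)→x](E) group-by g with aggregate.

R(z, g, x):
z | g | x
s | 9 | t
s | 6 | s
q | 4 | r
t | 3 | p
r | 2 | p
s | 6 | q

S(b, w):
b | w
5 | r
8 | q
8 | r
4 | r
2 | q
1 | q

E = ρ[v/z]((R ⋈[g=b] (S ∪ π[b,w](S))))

Row counts bottom-up:
  R → 6
  S → 6
  S → 6
  π[b,w](S) → 6
  (S ∪ π[b,w](S)) → 12
  (R ⋈[g=b] (S ∪ π[b,w](S))) → 4
  ρ[v/z]((R ⋈[g=b] (S ∪ π[b,w](S)))) → 4

|E| = 4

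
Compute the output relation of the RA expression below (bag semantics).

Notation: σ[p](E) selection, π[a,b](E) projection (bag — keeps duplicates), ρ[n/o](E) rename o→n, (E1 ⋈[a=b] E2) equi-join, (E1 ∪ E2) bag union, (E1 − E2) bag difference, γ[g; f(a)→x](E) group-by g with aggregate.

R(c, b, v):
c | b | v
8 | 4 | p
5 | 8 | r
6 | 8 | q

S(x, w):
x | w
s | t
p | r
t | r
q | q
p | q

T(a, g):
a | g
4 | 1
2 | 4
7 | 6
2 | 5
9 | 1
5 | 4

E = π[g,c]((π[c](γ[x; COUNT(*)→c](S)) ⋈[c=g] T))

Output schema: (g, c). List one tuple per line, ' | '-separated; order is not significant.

Per-node cardinality:
  S → 5
  γ[x; COUNT(*)→c](S) → 4
  π[c](γ[x; COUNT(*)→c](S)) → 4
  T → 6
  (π[c](γ[x; COUNT(*)→c](S)) ⋈[c=g] T) → 6
  π[g,c]((π[c](γ[x; COUNT(*)→c](S)) ⋈[c=g] T)) → 6

== RESULT ==
g | c
1 | 1
1 | 1
1 | 1
1 | 1
1 | 1
1 | 1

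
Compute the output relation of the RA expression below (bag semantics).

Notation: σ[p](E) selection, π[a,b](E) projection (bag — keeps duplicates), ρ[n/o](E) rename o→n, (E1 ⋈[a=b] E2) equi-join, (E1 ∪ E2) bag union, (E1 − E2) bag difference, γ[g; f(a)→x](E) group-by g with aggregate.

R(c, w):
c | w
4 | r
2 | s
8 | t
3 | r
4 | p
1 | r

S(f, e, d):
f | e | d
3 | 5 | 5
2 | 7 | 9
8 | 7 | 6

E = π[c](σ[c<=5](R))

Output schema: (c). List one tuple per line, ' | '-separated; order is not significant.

Row counts bottom-up:
  R → 6
  σ[c<=5](R) → 5
  π[c](σ[c<=5](R)) → 5

== RESULT ==
c
1
2
3
4
4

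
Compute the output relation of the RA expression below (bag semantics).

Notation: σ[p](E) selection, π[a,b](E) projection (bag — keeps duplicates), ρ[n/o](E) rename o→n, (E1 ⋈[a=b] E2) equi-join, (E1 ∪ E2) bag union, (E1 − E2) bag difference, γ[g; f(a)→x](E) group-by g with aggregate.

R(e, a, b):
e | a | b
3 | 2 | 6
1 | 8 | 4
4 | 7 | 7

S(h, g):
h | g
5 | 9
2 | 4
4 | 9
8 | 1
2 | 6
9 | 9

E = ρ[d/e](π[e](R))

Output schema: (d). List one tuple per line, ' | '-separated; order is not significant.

Per-node cardinality:
  R → 3
  π[e](R) → 3
  ρ[d/e](π[e](R)) → 3

== RESULT ==
d
1
3
4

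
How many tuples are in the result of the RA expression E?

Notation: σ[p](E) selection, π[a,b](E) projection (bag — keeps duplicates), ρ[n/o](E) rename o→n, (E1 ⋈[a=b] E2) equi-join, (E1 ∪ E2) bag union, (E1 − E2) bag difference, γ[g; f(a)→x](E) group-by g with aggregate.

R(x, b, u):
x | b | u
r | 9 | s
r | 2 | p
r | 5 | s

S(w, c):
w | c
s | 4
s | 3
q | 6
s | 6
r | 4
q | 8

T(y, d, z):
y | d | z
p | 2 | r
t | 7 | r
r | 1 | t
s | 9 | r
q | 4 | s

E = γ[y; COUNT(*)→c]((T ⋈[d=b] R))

Subexpression sizes:
  T → 5
  R → 3
  (T ⋈[d=b] R) → 2
  γ[y; COUNT(*)→c]((T ⋈[d=b] R)) → 2

|E| = 2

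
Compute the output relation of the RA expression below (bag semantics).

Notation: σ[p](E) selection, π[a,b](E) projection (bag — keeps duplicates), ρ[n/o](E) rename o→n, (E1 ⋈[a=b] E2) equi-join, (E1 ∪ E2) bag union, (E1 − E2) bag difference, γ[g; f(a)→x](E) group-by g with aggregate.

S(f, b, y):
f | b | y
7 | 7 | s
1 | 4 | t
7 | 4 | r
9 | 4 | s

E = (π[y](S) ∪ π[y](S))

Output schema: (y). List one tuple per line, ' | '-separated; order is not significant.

Per-node cardinality:
  S → 4
  π[y](S) → 4
  S → 4
  π[y](S) → 4
  (π[y](S) ∪ π[y](S)) → 8

== RESULT ==
y
r
r
s
s
s
s
t
t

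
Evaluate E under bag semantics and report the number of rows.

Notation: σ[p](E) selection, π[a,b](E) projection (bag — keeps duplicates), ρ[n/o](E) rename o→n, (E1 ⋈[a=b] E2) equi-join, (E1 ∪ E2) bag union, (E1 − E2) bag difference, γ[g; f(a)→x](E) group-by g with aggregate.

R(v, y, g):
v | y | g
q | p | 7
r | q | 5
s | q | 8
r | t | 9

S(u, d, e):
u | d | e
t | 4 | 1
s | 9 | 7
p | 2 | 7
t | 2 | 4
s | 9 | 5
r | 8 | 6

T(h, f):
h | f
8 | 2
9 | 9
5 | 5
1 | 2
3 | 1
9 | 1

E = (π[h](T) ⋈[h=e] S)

Per-node cardinality:
  T → 6
  π[h](T) → 6
  S → 6
  (π[h](T) ⋈[h=e] S) → 2

|E| = 2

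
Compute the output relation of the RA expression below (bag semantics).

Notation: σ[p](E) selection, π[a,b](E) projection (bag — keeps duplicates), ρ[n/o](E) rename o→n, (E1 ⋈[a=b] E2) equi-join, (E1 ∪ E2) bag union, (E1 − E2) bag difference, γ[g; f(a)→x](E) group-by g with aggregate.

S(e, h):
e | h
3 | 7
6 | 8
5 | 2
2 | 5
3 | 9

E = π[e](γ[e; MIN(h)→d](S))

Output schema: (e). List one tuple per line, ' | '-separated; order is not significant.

Row counts bottom-up:
  S → 5
  γ[e; MIN(h)→d](S) → 4
  π[e](γ[e; MIN(h)→d](S)) → 4

== RESULT ==
e
2
3
5
6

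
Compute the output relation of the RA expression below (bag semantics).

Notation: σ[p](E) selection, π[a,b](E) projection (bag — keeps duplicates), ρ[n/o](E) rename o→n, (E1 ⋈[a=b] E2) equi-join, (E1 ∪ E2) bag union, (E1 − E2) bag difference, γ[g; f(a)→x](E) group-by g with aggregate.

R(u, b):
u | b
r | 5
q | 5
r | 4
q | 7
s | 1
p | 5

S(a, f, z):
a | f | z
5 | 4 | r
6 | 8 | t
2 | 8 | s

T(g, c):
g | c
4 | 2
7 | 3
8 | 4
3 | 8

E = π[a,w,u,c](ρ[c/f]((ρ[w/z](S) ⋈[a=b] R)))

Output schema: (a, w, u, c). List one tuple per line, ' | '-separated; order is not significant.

Stepwise |·|:
  S → 3
  ρ[w/z](S) → 3
  R → 6
  (ρ[w/z](S) ⋈[a=b] R) → 3
  ρ[c/f]((ρ[w/z](S) ⋈[a=b] R)) → 3
  π[a,w,u,c](ρ[c/f]((ρ[w/z](S) ⋈[a=b] R))) → 3

== RESULT ==
a | w | u | c
5 | r | p | 4
5 | r | q | 4
5 | r | r | 4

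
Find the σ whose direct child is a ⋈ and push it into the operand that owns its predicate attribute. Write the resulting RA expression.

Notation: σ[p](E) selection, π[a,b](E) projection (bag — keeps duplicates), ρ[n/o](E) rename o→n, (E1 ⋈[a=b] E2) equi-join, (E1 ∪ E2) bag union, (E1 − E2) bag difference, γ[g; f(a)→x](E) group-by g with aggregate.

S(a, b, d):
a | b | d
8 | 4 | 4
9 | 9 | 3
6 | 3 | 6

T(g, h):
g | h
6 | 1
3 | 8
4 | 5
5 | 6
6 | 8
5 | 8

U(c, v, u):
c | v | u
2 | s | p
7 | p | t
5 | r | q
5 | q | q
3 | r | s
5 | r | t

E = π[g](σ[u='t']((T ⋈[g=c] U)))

σ filters on u, owned by the right side.
E' = π[g]((T ⋈[g=c] σ[u='t'](U)))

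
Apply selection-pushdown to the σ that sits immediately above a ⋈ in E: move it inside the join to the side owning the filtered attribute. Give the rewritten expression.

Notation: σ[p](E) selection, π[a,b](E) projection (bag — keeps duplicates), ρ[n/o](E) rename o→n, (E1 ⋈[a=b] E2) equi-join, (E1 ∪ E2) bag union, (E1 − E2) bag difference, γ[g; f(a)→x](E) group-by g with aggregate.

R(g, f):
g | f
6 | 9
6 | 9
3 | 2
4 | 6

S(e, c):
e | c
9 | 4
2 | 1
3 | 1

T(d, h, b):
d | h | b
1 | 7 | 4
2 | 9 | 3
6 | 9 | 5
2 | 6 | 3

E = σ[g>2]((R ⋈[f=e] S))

σ filters on g, owned by the left side.
E' = (σ[g>2](R) ⋈[f=e] S)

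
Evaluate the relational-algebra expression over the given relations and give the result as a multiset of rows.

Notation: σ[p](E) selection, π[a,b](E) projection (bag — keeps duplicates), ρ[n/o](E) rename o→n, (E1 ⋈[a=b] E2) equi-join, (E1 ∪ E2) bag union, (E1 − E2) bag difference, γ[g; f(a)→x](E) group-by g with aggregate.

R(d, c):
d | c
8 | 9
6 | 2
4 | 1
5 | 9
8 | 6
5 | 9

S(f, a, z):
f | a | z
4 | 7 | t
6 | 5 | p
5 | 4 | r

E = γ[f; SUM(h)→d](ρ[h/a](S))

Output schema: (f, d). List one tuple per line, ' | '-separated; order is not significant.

Row counts bottom-up:
  S → 3
  ρ[h/a](S) → 3
  γ[f; SUM(h)→d](ρ[h/a](S)) → 3

== RESULT ==
f | d
4 | 7
5 | 4
6 | 5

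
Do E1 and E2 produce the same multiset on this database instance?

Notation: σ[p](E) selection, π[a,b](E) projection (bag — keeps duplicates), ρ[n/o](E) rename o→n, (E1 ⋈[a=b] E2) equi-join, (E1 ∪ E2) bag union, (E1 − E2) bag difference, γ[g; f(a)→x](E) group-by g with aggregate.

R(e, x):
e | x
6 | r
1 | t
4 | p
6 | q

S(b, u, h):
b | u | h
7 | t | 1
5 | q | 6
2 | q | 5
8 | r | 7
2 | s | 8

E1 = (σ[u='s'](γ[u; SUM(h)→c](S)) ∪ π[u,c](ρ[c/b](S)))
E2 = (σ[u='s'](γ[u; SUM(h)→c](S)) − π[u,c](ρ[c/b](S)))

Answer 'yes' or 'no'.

E1 row counts bottom-up:
  S → 5
  γ[u; SUM(h)→c](S) → 4
  σ[u='s'](γ[u; SUM(h)→c](S)) → 1
  S → 5
  ρ[c/b](S) → 5
  π[u,c](ρ[c/b](S)) → 5
  (σ[u='s'](γ[u; SUM(h)→c](S)) ∪ π[u,c](ρ[c/b](S))) → 6
E2 row counts bottom-up:
  S → 5
  γ[u; SUM(h)→c](S) → 4
  σ[u='s'](γ[u; SUM(h)→c](S)) → 1
  S → 5
  ρ[c/b](S) → 5
  π[u,c](ρ[c/b](S)) → 5
  (σ[u='s'](γ[u; SUM(h)→c](S)) − π[u,c](ρ[c/b](S))) → 1

E1 result:
u | c
q | 2
q | 5
r | 8
s | 2
s | 8
t | 7
E2 result:
u | c
s | 8
Witness: ('q', 5) appears 1× in E1 but 0× in E2.

no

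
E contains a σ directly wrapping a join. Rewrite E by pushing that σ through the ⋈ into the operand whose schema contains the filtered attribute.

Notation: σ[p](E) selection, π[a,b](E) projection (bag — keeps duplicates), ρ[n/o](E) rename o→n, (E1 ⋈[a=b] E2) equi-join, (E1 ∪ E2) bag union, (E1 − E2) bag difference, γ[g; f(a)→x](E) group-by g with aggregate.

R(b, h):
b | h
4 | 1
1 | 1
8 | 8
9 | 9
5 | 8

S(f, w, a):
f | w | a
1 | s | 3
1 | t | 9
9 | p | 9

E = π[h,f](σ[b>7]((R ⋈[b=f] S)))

σ filters on b, owned by the left side.
E' = π[h,f]((σ[b>7](R) ⋈[b=f] S))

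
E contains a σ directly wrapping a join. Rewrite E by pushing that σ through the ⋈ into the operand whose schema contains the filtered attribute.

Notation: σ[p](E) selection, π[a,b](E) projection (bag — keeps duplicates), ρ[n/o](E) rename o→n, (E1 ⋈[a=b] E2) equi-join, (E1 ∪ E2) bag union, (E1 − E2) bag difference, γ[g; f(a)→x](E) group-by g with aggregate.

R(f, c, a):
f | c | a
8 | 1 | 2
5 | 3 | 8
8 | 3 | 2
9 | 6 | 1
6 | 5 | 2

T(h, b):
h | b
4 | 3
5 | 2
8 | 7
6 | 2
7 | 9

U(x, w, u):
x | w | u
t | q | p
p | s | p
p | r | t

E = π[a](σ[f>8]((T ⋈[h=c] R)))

σ filters on f, owned by the right side.
E' = π[a]((T ⋈[h=c] σ[f>8](R)))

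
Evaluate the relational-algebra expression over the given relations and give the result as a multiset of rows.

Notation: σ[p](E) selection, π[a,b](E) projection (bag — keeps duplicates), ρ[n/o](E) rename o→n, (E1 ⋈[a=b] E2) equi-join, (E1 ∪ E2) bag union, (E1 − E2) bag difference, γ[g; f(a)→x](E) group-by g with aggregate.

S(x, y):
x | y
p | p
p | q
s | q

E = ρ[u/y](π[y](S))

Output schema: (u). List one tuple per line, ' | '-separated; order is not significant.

Row counts bottom-up:
  S → 3
  π[y](S) → 3
  ρ[u/y](π[y](S)) → 3

== RESULT ==
u
p
q
q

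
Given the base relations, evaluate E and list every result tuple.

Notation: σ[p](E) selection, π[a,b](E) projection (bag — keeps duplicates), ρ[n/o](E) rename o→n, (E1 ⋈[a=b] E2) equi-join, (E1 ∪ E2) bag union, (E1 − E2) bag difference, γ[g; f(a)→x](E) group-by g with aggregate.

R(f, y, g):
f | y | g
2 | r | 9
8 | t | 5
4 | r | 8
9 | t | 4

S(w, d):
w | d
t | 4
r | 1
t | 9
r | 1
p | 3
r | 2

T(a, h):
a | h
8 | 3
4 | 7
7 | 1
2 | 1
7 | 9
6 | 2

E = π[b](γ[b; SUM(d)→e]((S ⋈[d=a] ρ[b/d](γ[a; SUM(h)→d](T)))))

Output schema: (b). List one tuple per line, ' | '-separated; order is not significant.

Subexpression sizes:
  S → 6
  T → 6
  γ[a; SUM(h)→d](T) → 5
  ρ[b/d](γ[a; SUM(h)→d](T)) → 5
  (S ⋈[d=a] ρ[b/d](γ[a; SUM(h)→d](T))) → 2
  γ[b; SUM(d)→e]((S ⋈[d=a] ρ[b/d](γ[a; SUM(h)→d](T)))) → 2
  π[b](γ[b; SUM(d)→e]((S ⋈[d=a] ρ[b/d](γ[a; SUM(h)→d](T))))) → 2

== RESULT ==
b
1
7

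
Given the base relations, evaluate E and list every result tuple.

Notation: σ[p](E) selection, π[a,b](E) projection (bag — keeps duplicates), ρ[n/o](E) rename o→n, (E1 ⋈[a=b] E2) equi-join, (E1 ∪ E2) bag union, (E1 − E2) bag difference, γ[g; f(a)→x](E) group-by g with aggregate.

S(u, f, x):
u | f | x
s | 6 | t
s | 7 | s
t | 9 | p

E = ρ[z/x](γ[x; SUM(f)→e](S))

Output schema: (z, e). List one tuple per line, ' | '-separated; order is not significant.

Row counts bottom-up:
  S → 3
  γ[x; SUM(f)→e](S) → 3
  ρ[z/x](γ[x; SUM(f)→e](S)) → 3

== RESULT ==
z | e
p | 9
s | 7
t | 6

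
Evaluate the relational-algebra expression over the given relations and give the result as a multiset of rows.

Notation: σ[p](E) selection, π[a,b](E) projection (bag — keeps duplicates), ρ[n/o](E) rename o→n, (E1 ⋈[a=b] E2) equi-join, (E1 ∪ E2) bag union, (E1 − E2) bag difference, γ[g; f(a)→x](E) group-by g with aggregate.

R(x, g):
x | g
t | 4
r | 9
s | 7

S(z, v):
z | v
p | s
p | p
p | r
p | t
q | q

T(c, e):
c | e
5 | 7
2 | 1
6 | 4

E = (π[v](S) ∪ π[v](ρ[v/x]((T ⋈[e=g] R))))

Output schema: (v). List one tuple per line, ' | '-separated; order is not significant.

Subexpression sizes:
  S → 5
  π[v](S) → 5
  T → 3
  R → 3
  (T ⋈[e=g] R) → 2
  ρ[v/x]((T ⋈[e=g] R)) → 2
  π[v](ρ[v/x]((T ⋈[e=g] R))) → 2
  (π[v](S) ∪ π[v](ρ[v/x]((T ⋈[e=g] R)))) → 7

== RESULT ==
v
p
q
r
s
s
t
t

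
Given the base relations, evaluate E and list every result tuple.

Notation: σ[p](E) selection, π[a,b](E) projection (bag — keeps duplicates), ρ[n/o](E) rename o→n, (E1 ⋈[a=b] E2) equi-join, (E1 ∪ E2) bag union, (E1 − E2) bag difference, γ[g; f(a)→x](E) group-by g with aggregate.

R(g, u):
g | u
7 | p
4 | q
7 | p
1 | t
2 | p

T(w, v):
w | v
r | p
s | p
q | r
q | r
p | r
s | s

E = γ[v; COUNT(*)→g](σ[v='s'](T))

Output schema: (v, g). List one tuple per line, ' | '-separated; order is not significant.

Subexpression sizes:
  T → 6
  σ[v='s'](T) → 1
  γ[v; COUNT(*)→g](σ[v='s'](T)) → 1

== RESULT ==
v | g
s | 1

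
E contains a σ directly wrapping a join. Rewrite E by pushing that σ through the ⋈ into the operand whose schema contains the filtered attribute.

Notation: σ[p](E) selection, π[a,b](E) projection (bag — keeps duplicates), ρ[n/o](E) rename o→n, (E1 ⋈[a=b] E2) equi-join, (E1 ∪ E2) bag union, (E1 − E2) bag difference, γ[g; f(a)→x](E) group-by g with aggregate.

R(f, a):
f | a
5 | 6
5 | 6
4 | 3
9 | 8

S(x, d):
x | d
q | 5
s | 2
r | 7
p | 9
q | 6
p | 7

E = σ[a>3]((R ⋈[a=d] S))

σ filters on a, owned by the left side.
E' = (σ[a>3](R) ⋈[a=d] S)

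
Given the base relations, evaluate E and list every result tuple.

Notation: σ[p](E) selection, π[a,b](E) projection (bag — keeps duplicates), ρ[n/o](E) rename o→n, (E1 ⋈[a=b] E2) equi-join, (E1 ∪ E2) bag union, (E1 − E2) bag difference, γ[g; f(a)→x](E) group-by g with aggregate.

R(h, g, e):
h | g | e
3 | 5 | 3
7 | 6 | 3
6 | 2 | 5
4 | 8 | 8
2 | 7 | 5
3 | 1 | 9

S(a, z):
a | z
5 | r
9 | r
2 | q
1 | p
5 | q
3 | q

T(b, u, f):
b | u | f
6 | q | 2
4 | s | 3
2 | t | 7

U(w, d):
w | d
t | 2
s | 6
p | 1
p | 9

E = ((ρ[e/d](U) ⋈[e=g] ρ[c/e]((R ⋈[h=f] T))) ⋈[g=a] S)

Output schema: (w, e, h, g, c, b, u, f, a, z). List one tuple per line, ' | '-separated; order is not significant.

Per-node cardinality:
  U → 4
  ρ[e/d](U) → 4
  R → 6
  T → 3
  (R ⋈[h=f] T) → 4
  ρ[c/e]((R ⋈[h=f] T)) → 4
  (ρ[e/d](U) ⋈[e=g] ρ[c/e]((R ⋈[h=f] T))) → 2
  S → 6
  ((ρ[e/d](U) ⋈[e=g] ρ[c/e]((R ⋈[h=f] T))) ⋈[g=a] S) → 1

== RESULT ==
w | e | h | g | c | b | u | f | a | z
p | 1 | 3 | 1 | 9 | 4 | s | 3 | 1 | p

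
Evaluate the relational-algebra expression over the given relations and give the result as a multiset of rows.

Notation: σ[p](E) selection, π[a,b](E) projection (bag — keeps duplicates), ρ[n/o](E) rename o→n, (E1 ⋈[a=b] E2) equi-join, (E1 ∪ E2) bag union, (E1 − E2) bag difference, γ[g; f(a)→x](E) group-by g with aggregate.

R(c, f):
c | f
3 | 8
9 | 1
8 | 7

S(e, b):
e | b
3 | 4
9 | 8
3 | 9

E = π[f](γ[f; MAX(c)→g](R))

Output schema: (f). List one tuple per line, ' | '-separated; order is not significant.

Per-node cardinality:
  R → 3
  γ[f; MAX(c)→g](R) → 3
  π[f](γ[f; MAX(c)→g](R)) → 3

== RESULT ==
f
1
7
8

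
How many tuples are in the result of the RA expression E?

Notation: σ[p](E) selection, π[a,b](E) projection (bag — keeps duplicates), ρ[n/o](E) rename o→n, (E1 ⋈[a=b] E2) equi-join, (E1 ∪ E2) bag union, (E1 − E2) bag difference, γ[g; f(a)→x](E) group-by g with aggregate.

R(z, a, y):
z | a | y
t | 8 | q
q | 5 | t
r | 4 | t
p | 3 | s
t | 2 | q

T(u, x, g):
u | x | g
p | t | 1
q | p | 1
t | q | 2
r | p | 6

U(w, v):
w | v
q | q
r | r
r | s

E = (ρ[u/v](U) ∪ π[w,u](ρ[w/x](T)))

Row counts bottom-up:
  U → 3
  ρ[u/v](U) → 3
  T → 4
  ρ[w/x](T) → 4
  π[w,u](ρ[w/x](T)) → 4
  (ρ[u/v](U) ∪ π[w,u](ρ[w/x](T))) → 7

|E| = 7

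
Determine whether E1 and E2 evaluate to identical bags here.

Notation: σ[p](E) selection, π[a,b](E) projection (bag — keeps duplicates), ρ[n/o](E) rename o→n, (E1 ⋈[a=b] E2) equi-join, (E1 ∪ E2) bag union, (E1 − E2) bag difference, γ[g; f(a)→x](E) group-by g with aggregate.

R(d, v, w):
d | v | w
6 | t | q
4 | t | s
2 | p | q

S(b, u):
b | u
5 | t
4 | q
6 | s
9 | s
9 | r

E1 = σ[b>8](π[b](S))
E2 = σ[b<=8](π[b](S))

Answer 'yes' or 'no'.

E1 per-node cardinality:
  S → 5
  π[b](S) → 5
  σ[b>8](π[b](S)) → 2
E2 per-node cardinality:
  S → 5
  π[b](S) → 5
  σ[b<=8](π[b](S)) → 3

E1 result:
b
9
9
E2 result:
b
4
5
6
Witness: (6,) appears 0× in E1 but 1× in E2.

no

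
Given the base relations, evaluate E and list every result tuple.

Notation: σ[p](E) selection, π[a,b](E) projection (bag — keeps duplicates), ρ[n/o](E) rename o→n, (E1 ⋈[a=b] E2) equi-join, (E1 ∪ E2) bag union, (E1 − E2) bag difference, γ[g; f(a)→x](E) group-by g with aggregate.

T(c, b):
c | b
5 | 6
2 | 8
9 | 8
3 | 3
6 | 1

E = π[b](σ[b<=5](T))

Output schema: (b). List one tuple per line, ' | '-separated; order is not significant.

Stepwise |·|:
  T → 5
  σ[b<=5](T) → 2
  π[b](σ[b<=5](T)) → 2

== RESULT ==
b
1
3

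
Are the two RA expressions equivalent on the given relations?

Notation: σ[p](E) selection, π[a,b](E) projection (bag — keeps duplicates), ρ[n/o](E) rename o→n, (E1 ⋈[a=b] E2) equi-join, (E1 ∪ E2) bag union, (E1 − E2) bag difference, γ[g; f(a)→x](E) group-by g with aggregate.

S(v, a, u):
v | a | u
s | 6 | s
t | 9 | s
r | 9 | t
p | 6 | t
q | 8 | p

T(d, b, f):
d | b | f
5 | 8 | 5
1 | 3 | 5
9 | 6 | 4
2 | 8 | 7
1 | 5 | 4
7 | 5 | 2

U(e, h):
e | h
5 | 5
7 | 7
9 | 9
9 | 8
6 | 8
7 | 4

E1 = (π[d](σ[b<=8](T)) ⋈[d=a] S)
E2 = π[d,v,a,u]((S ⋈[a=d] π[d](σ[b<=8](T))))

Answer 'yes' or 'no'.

E1 subexpression sizes:
  T → 6
  σ[b<=8](T) → 6
  π[d](σ[b<=8](T)) → 6
  S → 5
  (π[d](σ[b<=8](T)) ⋈[d=a] S) → 2
E2 subexpression sizes:
  S → 5
  T → 6
  σ[b<=8](T) → 6
  π[d](σ[b<=8](T)) → 6
  (S ⋈[a=d] π[d](σ[b<=8](T))) → 2
  π[d,v,a,u]((S ⋈[a=d] π[d](σ[b<=8](T)))) → 2

E1 and E2 produce the same multiset:
d | v | a | u
9 | r | 9 | t
9 | t | 9 | s

yes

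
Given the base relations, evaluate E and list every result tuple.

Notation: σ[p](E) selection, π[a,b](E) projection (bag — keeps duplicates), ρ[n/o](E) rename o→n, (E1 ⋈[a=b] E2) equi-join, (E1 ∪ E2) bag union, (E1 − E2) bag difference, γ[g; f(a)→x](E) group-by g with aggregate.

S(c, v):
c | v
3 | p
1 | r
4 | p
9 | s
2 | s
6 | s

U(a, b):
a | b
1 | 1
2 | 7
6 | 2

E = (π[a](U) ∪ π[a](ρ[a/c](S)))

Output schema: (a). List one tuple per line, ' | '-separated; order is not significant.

Subexpression sizes:
  U → 3
  π[a](U) → 3
  S → 6
  ρ[a/c](S) → 6
  π[a](ρ[a/c](S)) → 6
  (π[a](U) ∪ π[a](ρ[a/c](S))) → 9

== RESULT ==
a
1
1
2
2
3
4
6
6
9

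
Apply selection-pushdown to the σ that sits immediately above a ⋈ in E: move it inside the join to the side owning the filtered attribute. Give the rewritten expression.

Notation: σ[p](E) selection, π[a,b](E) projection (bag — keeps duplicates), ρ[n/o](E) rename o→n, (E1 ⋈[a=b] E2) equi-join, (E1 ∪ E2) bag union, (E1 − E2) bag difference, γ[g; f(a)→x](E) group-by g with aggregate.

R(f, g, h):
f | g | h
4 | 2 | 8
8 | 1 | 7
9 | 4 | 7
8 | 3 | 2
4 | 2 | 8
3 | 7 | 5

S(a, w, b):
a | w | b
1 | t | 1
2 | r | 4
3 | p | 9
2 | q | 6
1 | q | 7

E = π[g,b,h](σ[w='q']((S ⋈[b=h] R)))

σ filters on w, owned by the left side.
E' = π[g,b,h]((σ[w='q'](S) ⋈[b=h] R))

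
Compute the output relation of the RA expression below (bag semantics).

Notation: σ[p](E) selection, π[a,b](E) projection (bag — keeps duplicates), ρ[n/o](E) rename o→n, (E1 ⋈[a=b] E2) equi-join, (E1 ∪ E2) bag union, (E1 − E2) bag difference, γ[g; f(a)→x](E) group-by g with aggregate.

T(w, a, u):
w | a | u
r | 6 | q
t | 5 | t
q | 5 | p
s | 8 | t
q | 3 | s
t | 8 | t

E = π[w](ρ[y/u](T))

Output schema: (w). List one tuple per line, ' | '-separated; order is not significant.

Row counts bottom-up:
  T → 6
  ρ[y/u](T) → 6
  π[w](ρ[y/u](T)) → 6

== RESULT ==
w
q
q
r
s
t
t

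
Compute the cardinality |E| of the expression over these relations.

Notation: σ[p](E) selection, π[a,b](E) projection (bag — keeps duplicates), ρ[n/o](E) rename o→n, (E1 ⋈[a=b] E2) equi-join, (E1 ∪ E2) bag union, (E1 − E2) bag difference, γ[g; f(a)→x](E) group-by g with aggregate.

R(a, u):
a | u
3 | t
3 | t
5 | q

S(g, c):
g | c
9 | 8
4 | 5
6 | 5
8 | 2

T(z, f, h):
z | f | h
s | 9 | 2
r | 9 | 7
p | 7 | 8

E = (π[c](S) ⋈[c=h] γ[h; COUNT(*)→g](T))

Per-node cardinality:
  S → 4
  π[c](S) → 4
  T → 3
  γ[h; COUNT(*)→g](T) → 3
  (π[c](S) ⋈[c=h] γ[h; COUNT(*)→g](T)) → 2

|E| = 2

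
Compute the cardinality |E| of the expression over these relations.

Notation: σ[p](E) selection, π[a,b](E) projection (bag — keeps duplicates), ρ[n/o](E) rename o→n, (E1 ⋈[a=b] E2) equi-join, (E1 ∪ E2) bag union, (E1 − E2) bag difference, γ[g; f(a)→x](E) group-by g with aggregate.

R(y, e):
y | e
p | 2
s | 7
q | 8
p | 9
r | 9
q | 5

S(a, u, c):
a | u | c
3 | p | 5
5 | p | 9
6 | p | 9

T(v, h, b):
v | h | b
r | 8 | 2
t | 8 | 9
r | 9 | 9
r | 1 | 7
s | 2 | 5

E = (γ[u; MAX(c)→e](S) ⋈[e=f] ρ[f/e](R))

Stepwise |·|:
  S → 3
  γ[u; MAX(c)→e](S) → 1
  R → 6
  ρ[f/e](R) → 6
  (γ[u; MAX(c)→e](S) ⋈[e=f] ρ[f/e](R)) → 2

|E| = 2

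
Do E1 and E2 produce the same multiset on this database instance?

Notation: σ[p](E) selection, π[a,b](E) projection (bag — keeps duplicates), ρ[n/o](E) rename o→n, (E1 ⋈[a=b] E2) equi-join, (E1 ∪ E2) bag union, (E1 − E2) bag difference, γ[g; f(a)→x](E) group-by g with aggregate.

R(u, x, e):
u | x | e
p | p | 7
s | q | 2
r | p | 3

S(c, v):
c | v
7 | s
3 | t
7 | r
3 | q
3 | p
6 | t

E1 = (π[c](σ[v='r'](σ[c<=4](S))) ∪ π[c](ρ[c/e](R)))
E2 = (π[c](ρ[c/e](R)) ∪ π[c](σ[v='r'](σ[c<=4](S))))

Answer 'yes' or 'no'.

E1 subexpression sizes:
  S → 6
  σ[c<=4](S) → 3
  σ[v='r'](σ[c<=4](S)) → 0
  π[c](σ[v='r'](σ[c<=4](S))) → 0
  R → 3
  ρ[c/e](R) → 3
  π[c](ρ[c/e](R)) → 3
  (π[c](σ[v='r'](σ[c<=4](S))) ∪ π[c](ρ[c/e](R))) → 3
E2 subexpression sizes:
  R → 3
  ρ[c/e](R) → 3
  π[c](ρ[c/e](R)) → 3
  S → 6
  σ[c<=4](S) → 3
  σ[v='r'](σ[c<=4](S)) → 0
  π[c](σ[v='r'](σ[c<=4](S))) → 0
  (π[c](ρ[c/e](R)) ∪ π[c](σ[v='r'](σ[c<=4](S)))) → 3

E1 and E2 produce the same multiset:
c
2
3
7

yes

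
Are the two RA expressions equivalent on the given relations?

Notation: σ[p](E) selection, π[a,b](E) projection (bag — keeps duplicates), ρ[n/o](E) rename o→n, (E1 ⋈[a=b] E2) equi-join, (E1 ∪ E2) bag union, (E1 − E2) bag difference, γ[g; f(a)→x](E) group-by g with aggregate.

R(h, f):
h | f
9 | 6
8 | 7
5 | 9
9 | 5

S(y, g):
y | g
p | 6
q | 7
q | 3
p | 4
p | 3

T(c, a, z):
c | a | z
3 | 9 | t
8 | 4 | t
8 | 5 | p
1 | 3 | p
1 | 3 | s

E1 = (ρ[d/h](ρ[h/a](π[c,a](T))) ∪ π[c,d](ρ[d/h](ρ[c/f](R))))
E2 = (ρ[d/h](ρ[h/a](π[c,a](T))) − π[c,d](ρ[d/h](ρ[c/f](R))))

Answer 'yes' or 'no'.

E1 row counts bottom-up:
  T → 5
  π[c,a](T) → 5
  ρ[h/a](π[c,a](T)) → 5
  ρ[d/h](ρ[h/a](π[c,a](T))) → 5
  R → 4
  ρ[c/f](R) → 4
  ρ[d/h](ρ[c/f](R)) → 4
  π[c,d](ρ[d/h](ρ[c/f](R))) → 4
  (ρ[d/h](ρ[h/a](π[c,a](T))) ∪ π[c,d](ρ[d/h](ρ[c/f](R)))) → 9
E2 row counts bottom-up:
  T → 5
  π[c,a](T) → 5
  ρ[h/a](π[c,a](T)) → 5
  ρ[d/h](ρ[h/a](π[c,a](T))) → 5
  R → 4
  ρ[c/f](R) → 4
  ρ[d/h](ρ[c/f](R)) → 4
  π[c,d](ρ[d/h](ρ[c/f](R))) → 4
  (ρ[d/h](ρ[h/a](π[c,a](T))) − π[c,d](ρ[d/h](ρ[c/f](R)))) → 5

E1 result:
c | d
1 | 3
1 | 3
3 | 9
5 | 9
6 | 9
7 | 8
8 | 4
8 | 5
9 | 5
E2 result:
c | d
1 | 3
1 | 3
3 | 9
8 | 4
8 | 5
Witness: (6, 9) appears 1× in E1 but 0× in E2.

no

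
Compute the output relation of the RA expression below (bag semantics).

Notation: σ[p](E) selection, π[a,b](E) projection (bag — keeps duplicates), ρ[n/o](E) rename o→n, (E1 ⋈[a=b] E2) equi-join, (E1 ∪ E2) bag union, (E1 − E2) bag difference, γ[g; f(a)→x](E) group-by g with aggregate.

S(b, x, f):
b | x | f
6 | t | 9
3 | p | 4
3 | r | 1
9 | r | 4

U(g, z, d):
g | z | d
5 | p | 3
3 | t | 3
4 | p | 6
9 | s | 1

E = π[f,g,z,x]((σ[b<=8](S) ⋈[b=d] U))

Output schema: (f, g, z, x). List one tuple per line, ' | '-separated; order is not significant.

Row counts bottom-up:
  S → 4
  σ[b<=8](S) → 3
  U → 4
  (σ[b<=8](S) ⋈[b=d] U) → 5
  π[f,g,z,x]((σ[b<=8](S) ⋈[b=d] U)) → 5

== RESULT ==
f | g | z | x
1 | 3 | t | r
1 | 5 | p | r
4 | 3 | t | p
4 | 5 | p | p
9 | 4 | p | t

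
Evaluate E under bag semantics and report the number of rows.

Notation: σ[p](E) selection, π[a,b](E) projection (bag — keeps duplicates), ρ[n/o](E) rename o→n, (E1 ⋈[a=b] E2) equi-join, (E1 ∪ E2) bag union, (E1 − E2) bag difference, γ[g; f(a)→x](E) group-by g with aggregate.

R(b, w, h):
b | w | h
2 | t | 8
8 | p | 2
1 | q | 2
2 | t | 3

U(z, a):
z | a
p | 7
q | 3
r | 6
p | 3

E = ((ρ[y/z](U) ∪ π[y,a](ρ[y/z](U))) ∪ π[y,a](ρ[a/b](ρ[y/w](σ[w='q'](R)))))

Stepwise |·|:
  U → 4
  ρ[y/z](U) → 4
  U → 4
  ρ[y/z](U) → 4
  π[y,a](ρ[y/z](U)) → 4
  (ρ[y/z](U) ∪ π[y,a](ρ[y/z](U))) → 8
  R → 4
  σ[w='q'](R) → 1
  ρ[y/w](σ[w='q'](R)) → 1
  ρ[a/b](ρ[y/w](σ[w='q'](R))) → 1
  π[y,a](ρ[a/b](ρ[y/w](σ[w='q'](R)))) → 1
  ((ρ[y/z](U) ∪ π[y,a](ρ[y/z](U))) ∪ π[y,a](ρ[a/b](ρ[y/w](σ[w='q'](R))))) → 9

|E| = 9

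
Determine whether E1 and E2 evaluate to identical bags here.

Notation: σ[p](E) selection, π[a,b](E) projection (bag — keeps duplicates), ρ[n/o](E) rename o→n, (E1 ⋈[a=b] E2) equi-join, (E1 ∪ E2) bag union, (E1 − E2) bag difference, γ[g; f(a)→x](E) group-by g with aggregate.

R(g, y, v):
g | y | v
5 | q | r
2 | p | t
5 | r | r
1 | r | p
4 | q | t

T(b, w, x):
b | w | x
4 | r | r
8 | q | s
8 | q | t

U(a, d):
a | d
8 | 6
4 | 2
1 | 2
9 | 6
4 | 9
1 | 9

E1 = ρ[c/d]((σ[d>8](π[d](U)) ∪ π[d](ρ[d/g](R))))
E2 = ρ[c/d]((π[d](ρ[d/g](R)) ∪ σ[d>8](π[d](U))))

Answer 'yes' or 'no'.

E1 per-node cardinality:
  U → 6
  π[d](U) → 6
  σ[d>8](π[d](U)) → 2
  R → 5
  ρ[d/g](R) → 5
  π[d](ρ[d/g](R)) → 5
  (σ[d>8](π[d](U)) ∪ π[d](ρ[d/g](R))) → 7
  ρ[c/d]((σ[d>8](π[d](U)) ∪ π[d](ρ[d/g](R)))) → 7
E2 per-node cardinality:
  R → 5
  ρ[d/g](R) → 5
  π[d](ρ[d/g](R)) → 5
  U → 6
  π[d](U) → 6
  σ[d>8](π[d](U)) → 2
  (π[d](ρ[d/g](R)) ∪ σ[d>8](π[d](U))) → 7
  ρ[c/d]((π[d](ρ[d/g](R)) ∪ σ[d>8](π[d](U)))) → 7

E1 and E2 produce the same multiset:
c
1
2
4
5
5
9
9

yes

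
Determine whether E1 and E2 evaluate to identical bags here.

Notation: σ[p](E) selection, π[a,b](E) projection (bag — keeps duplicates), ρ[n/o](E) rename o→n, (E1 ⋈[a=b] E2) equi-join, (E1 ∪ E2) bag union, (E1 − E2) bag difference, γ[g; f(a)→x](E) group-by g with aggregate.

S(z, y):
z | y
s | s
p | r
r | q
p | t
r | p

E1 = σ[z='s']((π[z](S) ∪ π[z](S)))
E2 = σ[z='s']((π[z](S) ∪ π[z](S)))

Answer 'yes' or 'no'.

E1 subexpression sizes:
  S → 5
  π[z](S) → 5
  S → 5
  π[z](S) → 5
  (π[z](S) ∪ π[z](S)) → 10
  σ[z='s']((π[z](S) ∪ π[z](S))) → 2
E2 subexpression sizes:
  S → 5
  π[z](S) → 5
  S → 5
  π[z](S) → 5
  (π[z](S) ∪ π[z](S)) → 10
  σ[z='s']((π[z](S) ∪ π[z](S))) → 2

E1 and E2 produce the same multiset:
z
s
s

yes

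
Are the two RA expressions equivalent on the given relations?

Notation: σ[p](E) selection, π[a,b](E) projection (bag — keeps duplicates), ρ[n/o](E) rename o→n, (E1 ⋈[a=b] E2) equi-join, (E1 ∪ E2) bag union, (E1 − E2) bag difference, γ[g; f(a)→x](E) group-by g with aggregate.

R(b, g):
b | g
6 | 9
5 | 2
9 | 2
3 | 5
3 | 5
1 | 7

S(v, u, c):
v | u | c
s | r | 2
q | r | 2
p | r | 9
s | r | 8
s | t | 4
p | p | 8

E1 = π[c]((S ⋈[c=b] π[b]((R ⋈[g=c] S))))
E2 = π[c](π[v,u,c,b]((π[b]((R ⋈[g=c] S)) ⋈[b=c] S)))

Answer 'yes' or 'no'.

E1 subexpression sizes:
  S → 6
  R → 6
  S → 6
  (R ⋈[g=c] S) → 5
  π[b]((R ⋈[g=c] S)) → 5
  (S ⋈[c=b] π[b]((R ⋈[g=c] S))) → 2
  π[c]((S ⋈[c=b] π[b]((R ⋈[g=c] S)))) → 2
E2 subexpression sizes:
  R → 6
  S → 6
  (R ⋈[g=c] S) → 5
  π[b]((R ⋈[g=c] S)) → 5
  S → 6
  (π[b]((R ⋈[g=c] S)) ⋈[b=c] S) → 2
  π[v,u,c,b]((π[b]((R ⋈[g=c] S)) ⋈[b=c] S)) → 2
  π[c](π[v,u,c,b]((π[b]((R ⋈[g=c] S)) ⋈[b=c] S))) → 2

E1 and E2 produce the same multiset:
c
9
9

yes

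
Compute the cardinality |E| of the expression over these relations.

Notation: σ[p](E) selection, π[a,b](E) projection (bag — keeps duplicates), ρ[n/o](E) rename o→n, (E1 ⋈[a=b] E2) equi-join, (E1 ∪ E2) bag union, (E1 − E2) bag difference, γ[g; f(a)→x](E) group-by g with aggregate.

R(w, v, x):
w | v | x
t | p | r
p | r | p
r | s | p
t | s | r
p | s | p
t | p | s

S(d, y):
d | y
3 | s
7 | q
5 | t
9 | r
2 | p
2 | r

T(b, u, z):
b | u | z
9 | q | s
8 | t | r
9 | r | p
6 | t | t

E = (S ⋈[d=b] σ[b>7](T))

Stepwise |·|:
  S → 6
  T → 4
  σ[b>7](T) → 3
  (S ⋈[d=b] σ[b>7](T)) → 2

|E| = 2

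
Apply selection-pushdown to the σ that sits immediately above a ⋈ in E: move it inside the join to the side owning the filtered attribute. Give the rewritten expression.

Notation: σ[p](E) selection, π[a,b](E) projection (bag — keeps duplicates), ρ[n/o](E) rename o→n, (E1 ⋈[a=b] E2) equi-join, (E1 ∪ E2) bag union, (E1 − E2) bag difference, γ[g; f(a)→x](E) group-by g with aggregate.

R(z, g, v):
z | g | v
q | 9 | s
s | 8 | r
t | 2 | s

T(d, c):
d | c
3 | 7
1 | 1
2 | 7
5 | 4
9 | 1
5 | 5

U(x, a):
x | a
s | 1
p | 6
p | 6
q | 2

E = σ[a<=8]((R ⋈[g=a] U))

σ filters on a, owned by the right side.
E' = (R ⋈[g=a] σ[a<=8](U))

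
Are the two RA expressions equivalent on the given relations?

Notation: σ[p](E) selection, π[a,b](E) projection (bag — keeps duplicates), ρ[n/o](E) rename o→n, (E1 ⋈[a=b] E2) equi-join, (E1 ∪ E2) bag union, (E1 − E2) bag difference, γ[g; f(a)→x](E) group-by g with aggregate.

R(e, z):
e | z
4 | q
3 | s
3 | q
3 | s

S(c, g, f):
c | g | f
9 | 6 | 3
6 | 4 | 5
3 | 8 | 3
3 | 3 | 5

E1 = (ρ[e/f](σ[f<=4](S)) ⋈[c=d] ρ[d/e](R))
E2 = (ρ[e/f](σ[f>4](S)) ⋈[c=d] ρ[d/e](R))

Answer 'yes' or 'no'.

E1 stepwise |·|:
  S → 4
  σ[f<=4](S) → 2
  ρ[e/f](σ[f<=4](S)) → 2
  R → 4
  ρ[d/e](R) → 4
  (ρ[e/f](σ[f<=4](S)) ⋈[c=d] ρ[d/e](R)) → 3
E2 stepwise |·|:
  S → 4
  σ[f>4](S) → 2
  ρ[e/f](σ[f>4](S)) → 2
  R → 4
  ρ[d/e](R) → 4
  (ρ[e/f](σ[f>4](S)) ⋈[c=d] ρ[d/e](R)) → 3

E1 result:
c | g | e | d | z
3 | 8 | 3 | 3 | q
3 | 8 | 3 | 3 | s
3 | 8 | 3 | 3 | s
E2 result:
c | g | e | d | z
3 | 3 | 5 | 3 | q
3 | 3 | 5 | 3 | s
3 | 3 | 5 | 3 | s
Witness: (3, 8, 3, 3, 's') appears 2× in E1 but 0× in E2.

no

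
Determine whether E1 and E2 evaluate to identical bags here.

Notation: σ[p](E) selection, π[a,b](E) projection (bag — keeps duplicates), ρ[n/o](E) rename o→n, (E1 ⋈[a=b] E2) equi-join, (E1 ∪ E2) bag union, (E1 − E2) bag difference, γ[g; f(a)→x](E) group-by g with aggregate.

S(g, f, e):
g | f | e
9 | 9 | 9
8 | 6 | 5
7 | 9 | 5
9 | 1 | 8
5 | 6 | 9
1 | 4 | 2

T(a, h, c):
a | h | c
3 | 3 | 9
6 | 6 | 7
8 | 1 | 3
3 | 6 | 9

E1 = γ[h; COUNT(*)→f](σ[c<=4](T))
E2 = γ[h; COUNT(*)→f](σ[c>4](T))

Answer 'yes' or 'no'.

E1 row counts bottom-up:
  T → 4
  σ[c<=4](T) → 1
  γ[h; COUNT(*)→f](σ[c<=4](T)) → 1
E2 row counts bottom-up:
  T → 4
  σ[c>4](T) → 3
  γ[h; COUNT(*)→f](σ[c>4](T)) → 2

E1 result:
h | f
1 | 1
E2 result:
h | f
3 | 1
6 | 2
Witness: (3, 1) appears 0× in E1 but 1× in E2.

no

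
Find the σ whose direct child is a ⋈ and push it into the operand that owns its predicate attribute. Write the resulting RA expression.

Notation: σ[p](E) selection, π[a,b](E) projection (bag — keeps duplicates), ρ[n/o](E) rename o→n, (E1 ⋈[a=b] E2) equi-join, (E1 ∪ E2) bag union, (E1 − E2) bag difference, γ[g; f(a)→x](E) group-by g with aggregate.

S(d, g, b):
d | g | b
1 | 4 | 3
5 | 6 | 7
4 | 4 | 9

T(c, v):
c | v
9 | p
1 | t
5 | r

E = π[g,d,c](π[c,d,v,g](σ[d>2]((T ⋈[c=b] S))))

σ filters on d, owned by the right side.
E' = π[g,d,c](π[c,d,v,g]((T ⋈[c=b] σ[d>2](S))))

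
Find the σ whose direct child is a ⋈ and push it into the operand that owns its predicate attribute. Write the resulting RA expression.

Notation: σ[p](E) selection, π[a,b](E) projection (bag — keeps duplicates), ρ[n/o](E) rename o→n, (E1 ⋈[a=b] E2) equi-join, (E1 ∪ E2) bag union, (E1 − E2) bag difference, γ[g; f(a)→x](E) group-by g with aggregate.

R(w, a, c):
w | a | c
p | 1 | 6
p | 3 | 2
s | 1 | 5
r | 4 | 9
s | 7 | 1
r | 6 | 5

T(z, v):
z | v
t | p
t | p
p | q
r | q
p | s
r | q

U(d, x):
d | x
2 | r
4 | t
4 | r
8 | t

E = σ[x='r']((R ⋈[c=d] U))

σ filters on x, owned by the right side.
E' = (R ⋈[c=d] σ[x='r'](U))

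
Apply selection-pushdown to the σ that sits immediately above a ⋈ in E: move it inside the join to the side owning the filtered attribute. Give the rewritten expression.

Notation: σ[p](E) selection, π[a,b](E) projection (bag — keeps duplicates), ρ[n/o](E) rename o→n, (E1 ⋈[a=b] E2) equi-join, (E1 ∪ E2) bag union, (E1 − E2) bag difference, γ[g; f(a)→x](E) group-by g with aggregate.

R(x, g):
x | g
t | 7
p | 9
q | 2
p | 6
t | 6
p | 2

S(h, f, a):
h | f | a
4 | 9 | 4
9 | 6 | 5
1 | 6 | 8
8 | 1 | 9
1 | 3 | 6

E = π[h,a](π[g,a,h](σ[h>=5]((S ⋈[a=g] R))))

σ filters on h, owned by the left side.
E' = π[h,a](π[g,a,h]((σ[h>=5](S) ⋈[a=g] R)))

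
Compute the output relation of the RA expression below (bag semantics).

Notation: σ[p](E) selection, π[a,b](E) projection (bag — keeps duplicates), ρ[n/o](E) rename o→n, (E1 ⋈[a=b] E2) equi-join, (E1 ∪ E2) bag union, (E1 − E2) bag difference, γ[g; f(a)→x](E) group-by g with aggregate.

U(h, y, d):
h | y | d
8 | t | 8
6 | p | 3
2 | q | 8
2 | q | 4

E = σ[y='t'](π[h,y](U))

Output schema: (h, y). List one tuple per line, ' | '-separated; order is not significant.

Per-node cardinality:
  U → 4
  π[h,y](U) → 4
  σ[y='t'](π[h,y](U)) → 1

== RESULT ==
h | y
8 | t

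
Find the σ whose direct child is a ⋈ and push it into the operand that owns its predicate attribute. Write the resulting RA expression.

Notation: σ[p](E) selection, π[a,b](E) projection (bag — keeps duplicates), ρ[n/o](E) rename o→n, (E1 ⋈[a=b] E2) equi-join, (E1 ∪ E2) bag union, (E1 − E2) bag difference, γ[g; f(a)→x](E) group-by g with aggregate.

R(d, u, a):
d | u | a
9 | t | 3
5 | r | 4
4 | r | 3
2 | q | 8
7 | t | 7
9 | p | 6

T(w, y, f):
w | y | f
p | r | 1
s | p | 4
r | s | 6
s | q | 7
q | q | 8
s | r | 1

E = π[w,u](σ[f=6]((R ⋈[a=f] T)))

σ filters on f, owned by the right side.
E' = π[w,u]((R ⋈[a=f] σ[f=6](T)))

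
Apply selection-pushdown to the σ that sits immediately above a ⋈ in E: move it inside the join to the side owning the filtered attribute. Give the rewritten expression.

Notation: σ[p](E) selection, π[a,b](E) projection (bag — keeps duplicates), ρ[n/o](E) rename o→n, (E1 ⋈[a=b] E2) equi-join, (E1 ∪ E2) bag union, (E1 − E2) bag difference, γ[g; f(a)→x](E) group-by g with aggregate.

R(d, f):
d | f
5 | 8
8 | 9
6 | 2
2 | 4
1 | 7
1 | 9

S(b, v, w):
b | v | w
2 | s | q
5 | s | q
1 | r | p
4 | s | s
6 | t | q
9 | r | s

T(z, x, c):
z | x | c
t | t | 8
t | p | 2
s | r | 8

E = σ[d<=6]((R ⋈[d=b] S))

σ filters on d, owned by the left side.
E' = (σ[d<=6](R) ⋈[d=b] S)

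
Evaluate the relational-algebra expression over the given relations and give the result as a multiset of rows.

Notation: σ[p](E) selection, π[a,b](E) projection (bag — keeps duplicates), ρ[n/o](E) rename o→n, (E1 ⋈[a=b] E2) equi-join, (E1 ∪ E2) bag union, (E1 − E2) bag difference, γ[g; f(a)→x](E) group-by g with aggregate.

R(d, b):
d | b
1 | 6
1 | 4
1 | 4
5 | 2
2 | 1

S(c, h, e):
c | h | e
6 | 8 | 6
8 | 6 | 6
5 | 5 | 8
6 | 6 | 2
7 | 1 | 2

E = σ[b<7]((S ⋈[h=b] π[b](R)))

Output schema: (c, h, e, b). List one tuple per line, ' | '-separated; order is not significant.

Row counts bottom-up:
  S → 5
  R → 5
  π[b](R) → 5
  (S ⋈[h=b] π[b](R)) → 3
  σ[b<7]((S ⋈[h=b] π[b](R))) → 3

== RESULT ==
c | h | e | b
6 | 6 | 2 | 6
7 | 1 | 2 | 1
8 | 6 | 6 | 6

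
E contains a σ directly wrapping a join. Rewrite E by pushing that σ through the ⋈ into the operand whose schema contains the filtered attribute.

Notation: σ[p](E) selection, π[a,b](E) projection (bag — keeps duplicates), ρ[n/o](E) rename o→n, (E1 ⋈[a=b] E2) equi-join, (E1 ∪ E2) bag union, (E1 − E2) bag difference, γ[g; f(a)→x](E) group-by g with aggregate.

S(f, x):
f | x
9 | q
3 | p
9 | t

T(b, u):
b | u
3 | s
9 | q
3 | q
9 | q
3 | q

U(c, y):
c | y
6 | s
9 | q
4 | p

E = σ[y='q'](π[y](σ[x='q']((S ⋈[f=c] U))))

σ filters on x, owned by the left side.
E' = σ[y='q'](π[y]((σ[x='q'](S) ⋈[f=c] U)))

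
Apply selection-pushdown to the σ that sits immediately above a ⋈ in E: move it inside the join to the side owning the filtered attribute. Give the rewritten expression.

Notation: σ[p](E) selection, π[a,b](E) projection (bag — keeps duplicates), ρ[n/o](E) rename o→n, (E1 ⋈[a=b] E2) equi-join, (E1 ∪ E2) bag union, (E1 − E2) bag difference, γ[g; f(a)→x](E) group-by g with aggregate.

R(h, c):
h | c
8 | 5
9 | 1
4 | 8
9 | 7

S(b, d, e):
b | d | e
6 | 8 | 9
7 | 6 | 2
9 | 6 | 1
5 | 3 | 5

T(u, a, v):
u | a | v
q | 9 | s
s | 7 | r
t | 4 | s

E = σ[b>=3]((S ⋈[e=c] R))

σ filters on b, owned by the left side.
E' = (σ[b>=3](S) ⋈[e=c] R)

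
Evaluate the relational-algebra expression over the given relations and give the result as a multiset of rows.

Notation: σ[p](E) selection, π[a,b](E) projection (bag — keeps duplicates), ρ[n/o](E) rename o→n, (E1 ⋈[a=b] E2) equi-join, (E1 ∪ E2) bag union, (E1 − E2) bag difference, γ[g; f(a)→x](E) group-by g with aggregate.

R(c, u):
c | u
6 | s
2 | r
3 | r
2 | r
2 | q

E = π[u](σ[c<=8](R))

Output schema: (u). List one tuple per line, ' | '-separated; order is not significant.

Per-node cardinality:
  R → 5
  σ[c<=8](R) → 5
  π[u](σ[c<=8](R)) → 5

== RESULT ==
u
q
r
r
r
s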